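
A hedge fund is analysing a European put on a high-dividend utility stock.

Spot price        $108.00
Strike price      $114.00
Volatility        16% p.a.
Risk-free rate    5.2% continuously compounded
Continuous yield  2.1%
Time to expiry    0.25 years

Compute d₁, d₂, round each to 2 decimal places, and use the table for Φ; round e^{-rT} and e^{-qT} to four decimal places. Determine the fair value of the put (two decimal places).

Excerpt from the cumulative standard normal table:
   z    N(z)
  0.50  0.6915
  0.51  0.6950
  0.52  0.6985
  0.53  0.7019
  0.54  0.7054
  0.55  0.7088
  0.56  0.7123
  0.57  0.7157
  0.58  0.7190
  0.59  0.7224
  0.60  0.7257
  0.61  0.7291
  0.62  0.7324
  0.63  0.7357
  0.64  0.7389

T = 0.25;  σ√T = 0.0800
ln(S/K) + (r − q + σ²/2)T = ln(108/114) + (0.052 − 0.021 + 0.16²/2)·0.25 = -0.0541 + 0.0109 = -0.0431
d₁ = -0.0431 / 0.0800 = -0.5390 ≈ -0.54
d₂ = d₁ − σ√T = -0.5390 − 0.0800 = -0.6190 ≈ -0.62
e^(−qT) = e^(−0.021·0.25) = 0.9948;  e^(−rT) = e^(−0.052·0.25) = 0.9871
N(−d₂) = N(0.62) = 0.7324;  N(−d₁) = N(0.54) = 0.7054
P = 114·0.9871·0.7324 − 108·0.9948·0.7054 = 82.4165 − 75.7870 = 6.6295

$6.63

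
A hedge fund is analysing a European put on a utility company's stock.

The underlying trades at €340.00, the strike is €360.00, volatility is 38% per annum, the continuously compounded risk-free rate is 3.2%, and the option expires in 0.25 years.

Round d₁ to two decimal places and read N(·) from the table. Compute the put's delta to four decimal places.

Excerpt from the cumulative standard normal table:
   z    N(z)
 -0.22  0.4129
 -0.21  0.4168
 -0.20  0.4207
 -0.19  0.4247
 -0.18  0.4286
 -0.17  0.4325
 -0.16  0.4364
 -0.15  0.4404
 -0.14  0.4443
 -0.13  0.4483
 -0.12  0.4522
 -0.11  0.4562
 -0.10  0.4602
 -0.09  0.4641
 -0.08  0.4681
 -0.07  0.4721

-0.5636

T = 0.25;  σ√T = 0.1900
d₁ = [ln(340/360) + (0.032 + ½·0.38²)·0.25] / (σ√T) = (-0.0572 + 0.0261) / 0.1900 = -0.1637 → -0.16
N(d₁) = N(-0.16) = 0.4364
Δ_put = N(d₁) − 1 = 0.4364 − 1 = -0.5636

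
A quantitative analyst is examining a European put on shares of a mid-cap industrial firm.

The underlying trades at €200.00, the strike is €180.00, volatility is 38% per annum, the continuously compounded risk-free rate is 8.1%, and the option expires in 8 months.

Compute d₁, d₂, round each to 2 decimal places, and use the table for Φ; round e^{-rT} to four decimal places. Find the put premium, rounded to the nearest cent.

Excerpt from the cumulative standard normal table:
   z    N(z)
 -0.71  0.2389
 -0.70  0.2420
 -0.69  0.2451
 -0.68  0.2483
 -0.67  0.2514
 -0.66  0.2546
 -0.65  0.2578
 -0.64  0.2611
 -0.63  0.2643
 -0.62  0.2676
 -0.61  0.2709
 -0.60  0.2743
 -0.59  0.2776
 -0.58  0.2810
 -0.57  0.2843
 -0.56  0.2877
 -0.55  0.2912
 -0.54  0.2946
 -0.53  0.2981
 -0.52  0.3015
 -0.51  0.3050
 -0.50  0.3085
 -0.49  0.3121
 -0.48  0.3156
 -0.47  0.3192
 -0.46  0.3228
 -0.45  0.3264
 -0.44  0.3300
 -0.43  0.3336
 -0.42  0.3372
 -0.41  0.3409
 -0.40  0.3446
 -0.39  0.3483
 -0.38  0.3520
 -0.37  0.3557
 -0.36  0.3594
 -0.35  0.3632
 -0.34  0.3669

σ√T = 0.38·√0.6667 = 0.3103
ln(S/K) + (r + σ²/2)T = ln(200/180) + (0.081 + 0.38²/2)·0.6667 = 0.1054 + 0.1021 = 0.2075
d₁ = 0.2075 / 0.3103 = 0.6688 ≈ 0.67
d₂ = d₁ − σ√T = 0.6688 − 0.3103 = 0.3585 ≈ 0.36
e^(−rT) = e^(−0.081·0.6667) = 0.9474
N(−d₂) = N(-0.36) = 0.3594;  N(−d₁) = N(-0.67) = 0.2514
P = 180·0.9474·0.3594 − 200·0.2514 = 61.2892 − 50.2800 = 11.0092

€11.01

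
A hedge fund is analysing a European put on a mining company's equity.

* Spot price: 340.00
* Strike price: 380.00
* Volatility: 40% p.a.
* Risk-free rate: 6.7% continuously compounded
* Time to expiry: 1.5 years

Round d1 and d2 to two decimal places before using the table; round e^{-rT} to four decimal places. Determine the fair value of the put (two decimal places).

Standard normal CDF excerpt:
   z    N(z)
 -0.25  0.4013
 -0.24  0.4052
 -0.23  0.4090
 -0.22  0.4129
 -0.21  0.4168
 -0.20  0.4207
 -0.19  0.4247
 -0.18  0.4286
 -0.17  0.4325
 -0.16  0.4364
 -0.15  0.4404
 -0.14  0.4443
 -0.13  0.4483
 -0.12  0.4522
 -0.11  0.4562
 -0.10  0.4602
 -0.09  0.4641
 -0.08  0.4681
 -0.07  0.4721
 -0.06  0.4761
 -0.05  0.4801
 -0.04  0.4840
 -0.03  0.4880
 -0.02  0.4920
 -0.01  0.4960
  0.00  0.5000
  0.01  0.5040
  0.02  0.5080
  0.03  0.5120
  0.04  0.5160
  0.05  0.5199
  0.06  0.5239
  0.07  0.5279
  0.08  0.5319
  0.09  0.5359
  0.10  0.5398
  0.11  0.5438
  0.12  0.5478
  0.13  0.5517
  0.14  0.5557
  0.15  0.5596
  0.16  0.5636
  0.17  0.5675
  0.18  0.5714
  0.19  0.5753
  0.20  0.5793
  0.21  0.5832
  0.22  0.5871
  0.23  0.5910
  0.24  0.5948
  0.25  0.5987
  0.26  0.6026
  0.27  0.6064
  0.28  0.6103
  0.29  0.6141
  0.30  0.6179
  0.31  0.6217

68.02

σ√T = 0.4·√1.5 = 0.4899
d₁ = [ln(340/380) + (0.067 + 0.4²/2)·1.5] / 0.4899 = [-0.1112 + 0.2205] / 0.4899 = 0.2231 ≈ 0.22
d₂ = d₁ − σ√T = 0.2231 − 0.4899 = -0.2668 ≈ -0.27
e^(−rT) = e^(−0.067·1.5) = 0.9044
N(−d₂) = N(0.27) = 0.6064;  N(−d₁) = N(-0.22) = 0.4129
P = 380·0.9044·0.6064 − 340·0.4129 = 208.4027 − 140.3860 = 68.0167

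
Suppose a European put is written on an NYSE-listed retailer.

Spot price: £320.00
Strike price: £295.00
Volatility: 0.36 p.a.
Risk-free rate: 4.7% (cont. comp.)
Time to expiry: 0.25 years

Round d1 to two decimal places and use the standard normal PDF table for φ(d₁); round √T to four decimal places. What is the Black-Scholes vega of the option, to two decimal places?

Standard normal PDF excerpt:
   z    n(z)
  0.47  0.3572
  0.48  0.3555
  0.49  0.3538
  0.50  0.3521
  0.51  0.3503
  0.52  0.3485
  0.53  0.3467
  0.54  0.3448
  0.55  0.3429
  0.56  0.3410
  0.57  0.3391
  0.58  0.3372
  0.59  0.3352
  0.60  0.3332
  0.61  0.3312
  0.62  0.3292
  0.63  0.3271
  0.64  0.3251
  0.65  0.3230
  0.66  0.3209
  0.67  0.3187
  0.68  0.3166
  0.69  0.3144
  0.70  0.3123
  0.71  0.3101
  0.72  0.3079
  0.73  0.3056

52.99

σ√T = 0.36·√0.25 = 0.1800
ln(S/K) + (r + σ²/2)T = ln(320/295) + (0.047 + 0.36²/2)·0.25 = 0.0813 + 0.0279 = 0.1093
d₁ = 0.1093 / 0.1800 = 0.6072 → 0.61
√T = √0.25 = 0.5000
φ(d₁) = φ(0.61) = 0.3312
vega = S·φ(d₁)·√T = 320·0.3312·0.5000 = 52.9920
(Vega is the same for a European call and put with the same parameters.)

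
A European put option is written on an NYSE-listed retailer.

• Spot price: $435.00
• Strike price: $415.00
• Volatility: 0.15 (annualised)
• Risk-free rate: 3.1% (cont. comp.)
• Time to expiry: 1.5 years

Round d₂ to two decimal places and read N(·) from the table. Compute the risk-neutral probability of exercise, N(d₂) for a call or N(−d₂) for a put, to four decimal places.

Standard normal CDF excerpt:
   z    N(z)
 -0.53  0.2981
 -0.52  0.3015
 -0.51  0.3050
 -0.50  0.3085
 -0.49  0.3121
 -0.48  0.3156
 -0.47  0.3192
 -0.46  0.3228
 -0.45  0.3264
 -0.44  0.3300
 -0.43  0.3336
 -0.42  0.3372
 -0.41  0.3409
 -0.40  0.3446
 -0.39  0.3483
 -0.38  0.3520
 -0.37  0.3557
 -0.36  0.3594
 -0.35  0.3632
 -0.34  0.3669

T = 1.5;  σ√T = 0.1837
d₁ = [ln(435/415) + (0.031 + 0.15²/2)·1.5] / 0.1837 = [0.0471 + 0.0634] / 0.1837 = 0.6012 ≈ 0.60
d₂ = d₁ − σ√T = 0.6012 − 0.1837 = 0.4175 ≈ 0.42
Pr(exercise) under Q = N(−d₂) = N(-0.42) = 0.3372

0.3372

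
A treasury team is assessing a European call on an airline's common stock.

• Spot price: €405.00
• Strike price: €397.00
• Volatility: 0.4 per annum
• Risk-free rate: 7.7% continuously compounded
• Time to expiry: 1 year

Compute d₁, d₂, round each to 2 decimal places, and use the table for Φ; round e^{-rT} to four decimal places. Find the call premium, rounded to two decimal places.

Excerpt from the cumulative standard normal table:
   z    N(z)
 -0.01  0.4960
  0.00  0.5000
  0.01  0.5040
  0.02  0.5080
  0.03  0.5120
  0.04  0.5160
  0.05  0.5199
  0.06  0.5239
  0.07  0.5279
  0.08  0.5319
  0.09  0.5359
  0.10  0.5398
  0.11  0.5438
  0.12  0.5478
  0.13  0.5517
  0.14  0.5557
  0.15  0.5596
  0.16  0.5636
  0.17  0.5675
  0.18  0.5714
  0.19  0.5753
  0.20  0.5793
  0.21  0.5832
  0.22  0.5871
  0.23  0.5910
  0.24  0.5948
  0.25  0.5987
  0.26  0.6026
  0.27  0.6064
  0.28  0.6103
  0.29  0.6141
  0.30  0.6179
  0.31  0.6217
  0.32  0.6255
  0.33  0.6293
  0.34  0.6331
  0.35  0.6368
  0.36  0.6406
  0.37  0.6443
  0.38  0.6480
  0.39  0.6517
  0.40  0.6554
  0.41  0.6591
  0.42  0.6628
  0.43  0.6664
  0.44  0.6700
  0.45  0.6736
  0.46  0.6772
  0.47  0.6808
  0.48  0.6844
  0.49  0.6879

σ√T = 0.4·√1 = 0.4000
ln(S/K) + (r + σ²/2)T = ln(405/397) + (0.077 + 0.4²/2)·1 = 0.0200 + 0.1570 = 0.1770
d₁ = 0.1770 / 0.4000 = 0.4424 → 0.44
d₂ = d₁ − σ√T = 0.4424 − 0.4000 = 0.0424 → 0.04
e^(−rT) = e^(−0.077·1) = 0.9259
N(d₁) = N(0.44) = 0.6700;  N(d₂) = N(0.04) = 0.5160
C = 405·0.6700 − 397·0.9259·0.5160 = 271.3500 − 189.6725 = 81.6775

€81.68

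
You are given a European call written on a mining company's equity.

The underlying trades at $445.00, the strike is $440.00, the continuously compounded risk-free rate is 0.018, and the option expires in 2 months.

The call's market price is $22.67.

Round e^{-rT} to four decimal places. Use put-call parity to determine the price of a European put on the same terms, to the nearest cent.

$16.35

exp(−rT) = exp(−0.018·0.1667) = 0.9970
Put-call parity: C − P = S − K·e^(−rT) = 445 − 440·0.9970 = 445 − 438.6800 = 6.3200
P = C − (C − P) = 22.67 − (6.3200) = 16.3500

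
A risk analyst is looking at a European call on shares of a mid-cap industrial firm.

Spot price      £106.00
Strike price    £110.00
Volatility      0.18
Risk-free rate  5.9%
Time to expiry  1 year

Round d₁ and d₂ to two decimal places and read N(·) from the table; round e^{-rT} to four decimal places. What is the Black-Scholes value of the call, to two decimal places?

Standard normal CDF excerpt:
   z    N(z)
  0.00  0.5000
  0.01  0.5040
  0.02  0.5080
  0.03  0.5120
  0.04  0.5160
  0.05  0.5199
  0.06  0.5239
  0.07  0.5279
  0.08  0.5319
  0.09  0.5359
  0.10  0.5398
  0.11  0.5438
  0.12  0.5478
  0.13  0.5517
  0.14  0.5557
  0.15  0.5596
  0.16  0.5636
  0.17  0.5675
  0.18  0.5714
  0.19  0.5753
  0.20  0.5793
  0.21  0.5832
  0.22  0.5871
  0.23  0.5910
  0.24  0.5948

£8.73

T = 1;  σ√T = 0.1800
ln(S/K) + (r + σ²/2)T = ln(106/110) + (0.059 + 0.18²/2)·1 = -0.0370 + 0.0752 = 0.0382
d₁ = 0.0382 / 0.1800 = 0.2120 which rounds to 0.21
d₂ = d₁ − σ√T = 0.2120 − 0.1800 = 0.0320 which rounds to 0.03
e^(−rT) = e^(−0.059·1) = 0.9427
N(d₁) = N(0.21) = 0.5832;  N(d₂) = N(0.03) = 0.5120
C = 106·0.5832 − 110·0.9427·0.5120 = 61.8192 − 53.0929 = 8.7263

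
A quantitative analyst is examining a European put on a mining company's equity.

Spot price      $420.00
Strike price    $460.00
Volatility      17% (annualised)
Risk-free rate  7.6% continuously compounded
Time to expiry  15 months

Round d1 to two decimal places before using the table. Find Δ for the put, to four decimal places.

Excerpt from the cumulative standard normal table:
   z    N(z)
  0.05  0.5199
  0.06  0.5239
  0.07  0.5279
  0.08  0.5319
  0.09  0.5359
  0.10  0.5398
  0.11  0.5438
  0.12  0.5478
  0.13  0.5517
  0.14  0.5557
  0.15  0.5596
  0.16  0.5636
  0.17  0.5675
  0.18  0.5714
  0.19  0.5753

-0.4522

σ√T = 0.17 × 1.1180 = 0.1901
d₁ = [ln(420/460) + (0.076 + 0.17²/2)·1.25] / 0.1901 = [-0.0910 + 0.1131] / 0.1901 = 0.1162 ≈ 0.12
N(d₁) = N(0.12) = 0.5478
Δ_put = N(d₁) − 1 = 0.5478 − 1 = -0.4522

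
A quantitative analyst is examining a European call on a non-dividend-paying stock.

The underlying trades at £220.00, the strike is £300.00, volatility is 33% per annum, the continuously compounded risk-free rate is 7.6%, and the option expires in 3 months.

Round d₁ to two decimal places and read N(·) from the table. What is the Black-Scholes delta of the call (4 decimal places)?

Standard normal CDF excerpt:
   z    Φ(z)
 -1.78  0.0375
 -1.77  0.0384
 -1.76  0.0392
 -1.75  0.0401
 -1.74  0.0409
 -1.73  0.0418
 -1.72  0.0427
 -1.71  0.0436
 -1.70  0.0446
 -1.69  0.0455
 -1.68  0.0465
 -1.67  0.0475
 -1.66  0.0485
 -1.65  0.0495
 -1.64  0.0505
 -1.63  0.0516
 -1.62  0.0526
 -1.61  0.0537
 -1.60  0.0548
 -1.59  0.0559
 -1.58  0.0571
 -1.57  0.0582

σ√T = 0.33 × 0.5000 = 0.1650
d₁ = [ln(220/300) + (0.076 + 0.33²/2)·0.25] / 0.1650 = [-0.3102 + 0.0326] / 0.1650 = -1.6821 ⇒ -1.68
N(d₁) = N(-1.68) = 0.0465
Δ_call = N(d₁) = 0.0465

0.0465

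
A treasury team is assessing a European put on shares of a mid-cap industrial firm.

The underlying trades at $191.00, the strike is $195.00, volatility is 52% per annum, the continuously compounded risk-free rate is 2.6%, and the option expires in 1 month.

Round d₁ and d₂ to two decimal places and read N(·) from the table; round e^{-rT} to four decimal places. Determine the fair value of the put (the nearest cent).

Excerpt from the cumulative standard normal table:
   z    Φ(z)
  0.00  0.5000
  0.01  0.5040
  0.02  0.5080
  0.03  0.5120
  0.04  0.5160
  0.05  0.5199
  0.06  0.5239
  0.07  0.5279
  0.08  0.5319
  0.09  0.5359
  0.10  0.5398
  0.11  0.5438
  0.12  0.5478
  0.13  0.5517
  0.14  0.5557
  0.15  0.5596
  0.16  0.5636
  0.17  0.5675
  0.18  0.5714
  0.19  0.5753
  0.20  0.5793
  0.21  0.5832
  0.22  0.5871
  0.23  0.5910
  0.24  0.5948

σ√T = 0.52 × 0.2887 = 0.1501
ln(S/K) + (r + σ²/2)T = ln(191/195) + (0.026 + 0.52²/2)·0.08333 = -0.0207 + 0.0134 = -0.0073
d₁ = -0.0073 / 0.1501 = -0.0486 which rounds to -0.05
d₂ = d₁ − σ√T = -0.0486 − 0.1501 = -0.1987 which rounds to -0.20
exp(−rT) = exp(−0.026·0.08333) = 0.9978
N(−d₂) = N(0.20) = 0.5793;  N(−d₁) = N(0.05) = 0.5199
P = 195·0.9978·0.5793 − 191·0.5199 = 112.7150 − 99.3009 = 13.4141

$13.41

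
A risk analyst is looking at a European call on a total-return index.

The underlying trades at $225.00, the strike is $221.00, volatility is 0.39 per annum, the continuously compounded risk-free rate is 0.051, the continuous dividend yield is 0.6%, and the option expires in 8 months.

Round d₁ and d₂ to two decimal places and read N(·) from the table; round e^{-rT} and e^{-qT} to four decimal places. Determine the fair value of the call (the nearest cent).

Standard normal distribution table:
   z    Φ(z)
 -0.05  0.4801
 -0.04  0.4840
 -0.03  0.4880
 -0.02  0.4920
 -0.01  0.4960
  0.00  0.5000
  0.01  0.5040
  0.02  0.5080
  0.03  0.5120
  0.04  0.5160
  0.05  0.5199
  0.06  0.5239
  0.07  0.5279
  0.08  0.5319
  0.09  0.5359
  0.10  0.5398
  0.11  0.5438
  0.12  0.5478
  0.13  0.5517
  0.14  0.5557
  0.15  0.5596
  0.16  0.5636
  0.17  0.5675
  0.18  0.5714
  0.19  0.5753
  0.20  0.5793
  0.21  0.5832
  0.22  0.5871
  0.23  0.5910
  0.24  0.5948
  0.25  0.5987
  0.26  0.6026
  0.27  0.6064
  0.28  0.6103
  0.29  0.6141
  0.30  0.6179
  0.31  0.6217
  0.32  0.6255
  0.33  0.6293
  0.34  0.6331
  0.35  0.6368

T = 0.6667;  σ√T = 0.3184
d₁ = [ln(225/221) + (0.051 − 0.006 + 0.39²/2)·0.6667] / 0.3184 = [0.0179 + 0.0807] / 0.3184 = 0.3098 which rounds to 0.31
d₂ = d₁ − σ√T = 0.3098 − 0.3184 = -0.0087 which rounds to -0.01
e^(−qT) = e^(−0.006·0.6667) = 0.9960;  e^(−rT) = e^(−0.051·0.6667) = 0.9666
C = 225·0.9960·N(0.31) − 221·0.9666·N(-0.01) = 225·0.9960·0.6217 − 221·0.9666·0.4960 = 139.3230 − 105.9548 = 33.3681

$33.37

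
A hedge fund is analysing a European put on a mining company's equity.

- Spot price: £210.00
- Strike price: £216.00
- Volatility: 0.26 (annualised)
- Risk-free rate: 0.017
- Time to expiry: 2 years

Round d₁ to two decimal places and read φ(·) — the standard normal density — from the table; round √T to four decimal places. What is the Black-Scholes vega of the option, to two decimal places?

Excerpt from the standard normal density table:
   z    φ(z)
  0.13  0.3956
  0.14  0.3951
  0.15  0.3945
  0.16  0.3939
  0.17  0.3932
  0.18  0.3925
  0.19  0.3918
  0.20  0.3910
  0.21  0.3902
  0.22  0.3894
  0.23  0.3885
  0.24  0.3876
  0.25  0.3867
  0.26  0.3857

T = 2;  σ√T = 0.3677
d₁ = [ln(210/216) + (0.017 + 0.26²/2)·2] / 0.3677 = [-0.0282 + 0.1016] / 0.3677 = 0.1997 which rounds to 0.20
√T = √2 = 1.4142
φ(d₁) = φ(0.20) = 0.3910
vega = S·φ(d₁)·√T = 210·0.3910·1.4142 = 116.1200

116.12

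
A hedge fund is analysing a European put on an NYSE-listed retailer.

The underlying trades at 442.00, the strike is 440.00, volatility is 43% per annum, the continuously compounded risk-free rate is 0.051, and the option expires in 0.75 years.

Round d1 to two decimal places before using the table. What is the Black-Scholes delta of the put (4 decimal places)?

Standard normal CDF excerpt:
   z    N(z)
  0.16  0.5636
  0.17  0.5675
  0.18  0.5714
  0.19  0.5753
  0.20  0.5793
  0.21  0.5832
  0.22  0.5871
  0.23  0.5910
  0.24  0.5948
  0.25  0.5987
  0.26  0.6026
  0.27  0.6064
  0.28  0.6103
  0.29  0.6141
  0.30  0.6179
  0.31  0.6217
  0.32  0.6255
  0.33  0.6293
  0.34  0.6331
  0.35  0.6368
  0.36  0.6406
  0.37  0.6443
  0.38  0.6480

σ√T = 0.43·√0.75 = 0.3724
d₁ = [ln(442/440) + (0.051 + ½·0.43²)·0.75] / (σ√T) = (0.0045 + 0.1076) / 0.3724 = 0.3011 ≈ 0.30
N(d₁) = N(0.30) = 0.6179
Δ_put = N(d₁) − 1 = 0.6179 − 1 = -0.3821

-0.3821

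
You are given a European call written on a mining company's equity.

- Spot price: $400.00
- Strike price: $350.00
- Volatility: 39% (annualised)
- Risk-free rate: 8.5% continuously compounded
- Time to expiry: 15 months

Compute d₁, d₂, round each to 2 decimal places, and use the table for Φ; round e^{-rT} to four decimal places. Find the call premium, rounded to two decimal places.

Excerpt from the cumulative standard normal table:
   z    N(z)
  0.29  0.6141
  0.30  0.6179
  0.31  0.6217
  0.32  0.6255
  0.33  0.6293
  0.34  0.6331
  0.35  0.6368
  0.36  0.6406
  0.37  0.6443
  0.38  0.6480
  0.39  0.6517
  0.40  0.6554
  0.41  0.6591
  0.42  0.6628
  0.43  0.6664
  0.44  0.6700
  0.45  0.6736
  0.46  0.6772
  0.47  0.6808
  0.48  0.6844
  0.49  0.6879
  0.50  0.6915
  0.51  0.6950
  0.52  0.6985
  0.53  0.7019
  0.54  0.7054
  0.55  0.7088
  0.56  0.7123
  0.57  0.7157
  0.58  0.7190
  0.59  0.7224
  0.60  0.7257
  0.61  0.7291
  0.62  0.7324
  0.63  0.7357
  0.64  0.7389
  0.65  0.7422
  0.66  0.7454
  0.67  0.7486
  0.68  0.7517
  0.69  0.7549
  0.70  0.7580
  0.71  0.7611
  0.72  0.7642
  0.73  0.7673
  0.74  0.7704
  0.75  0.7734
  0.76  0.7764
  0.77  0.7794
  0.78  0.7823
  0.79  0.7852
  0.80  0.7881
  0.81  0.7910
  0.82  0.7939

σ√T = 0.39 × 1.1180 = 0.4360
d₁ = [ln(400/350) + (0.085 + 0.39²/2)·1.25] / 0.4360 = [0.1335 + 0.2013] / 0.4360 = 0.7679 which rounds to 0.77
d₂ = d₁ − σ√T = 0.7679 − 0.4360 = 0.3319 which rounds to 0.33
exp(−rT) = exp(−0.085·1.25) = 0.8992
C = 400·N(0.77) − 350·0.8992·N(0.33) = 400·0.7794 − 350·0.8992·0.6293 = 311.7600 − 198.0533 = 113.7067

$113.71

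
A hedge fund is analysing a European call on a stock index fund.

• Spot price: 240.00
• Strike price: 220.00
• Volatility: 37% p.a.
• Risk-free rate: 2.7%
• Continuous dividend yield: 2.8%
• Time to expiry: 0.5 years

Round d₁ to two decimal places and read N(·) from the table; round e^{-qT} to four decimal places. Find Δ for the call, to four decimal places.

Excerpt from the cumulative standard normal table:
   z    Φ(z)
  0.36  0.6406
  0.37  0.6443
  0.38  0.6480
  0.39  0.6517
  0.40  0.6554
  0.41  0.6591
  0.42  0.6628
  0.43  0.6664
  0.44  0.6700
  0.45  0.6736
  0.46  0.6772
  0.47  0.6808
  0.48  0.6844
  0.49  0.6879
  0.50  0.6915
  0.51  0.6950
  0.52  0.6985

0.6678

σ√T = 0.37 × 0.7071 = 0.2616
d₁ = [ln(240/220) + (0.027 − 0.028 + 0.37²/2)·0.5] / 0.2616 = [0.0870 + 0.0337] / 0.2616 = 0.4615 → 0.46
N(d₁) = N(0.46) = 0.6772
Δ_call = exp(−qT)·N(d₁) = 0.9861·0.6772 = 0.6678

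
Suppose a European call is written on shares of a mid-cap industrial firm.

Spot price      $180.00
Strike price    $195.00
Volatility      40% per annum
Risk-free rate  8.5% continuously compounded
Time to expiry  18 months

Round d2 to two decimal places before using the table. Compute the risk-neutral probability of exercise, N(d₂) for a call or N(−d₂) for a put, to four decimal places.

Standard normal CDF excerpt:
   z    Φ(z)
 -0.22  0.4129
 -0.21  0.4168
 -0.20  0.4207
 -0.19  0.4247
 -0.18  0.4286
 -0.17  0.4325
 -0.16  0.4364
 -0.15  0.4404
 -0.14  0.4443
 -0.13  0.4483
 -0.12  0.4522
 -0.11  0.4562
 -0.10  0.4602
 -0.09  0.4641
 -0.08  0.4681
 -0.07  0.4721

0.4404

T = 1.5;  σ√T = 0.4899
d₁ = [ln(180/195) + (0.085 + ½·0.4²)·1.5] / (σ√T) = (-0.0800 + 0.2475) / 0.4899 = 0.3418 which rounds to 0.34
d₂ = 0.3418 − 0.4899 = -0.1481 which rounds to -0.15
Risk-neutral Pr[S_T > K] = N(d₂) = N(-0.15) = 0.4404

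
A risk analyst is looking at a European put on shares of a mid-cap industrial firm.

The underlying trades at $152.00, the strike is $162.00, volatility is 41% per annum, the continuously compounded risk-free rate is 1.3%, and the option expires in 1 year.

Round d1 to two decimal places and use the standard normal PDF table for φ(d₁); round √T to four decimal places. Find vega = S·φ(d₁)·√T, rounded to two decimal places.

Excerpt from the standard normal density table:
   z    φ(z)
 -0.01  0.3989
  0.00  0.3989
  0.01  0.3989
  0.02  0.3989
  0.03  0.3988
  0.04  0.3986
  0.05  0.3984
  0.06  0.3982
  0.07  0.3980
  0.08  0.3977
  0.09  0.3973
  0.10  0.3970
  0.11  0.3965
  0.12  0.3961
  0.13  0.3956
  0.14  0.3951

60.45

σ√T = 0.41·√1 = 0.4100
d₁ = [ln(152/162) + (0.013 + 0.41²/2)·1] / 0.4100 = [-0.0637 + 0.0970] / 0.4100 = 0.0813 which rounds to 0.08
√T = √1 = 1.0000
φ(d₁) = φ(0.08) = 0.3977
vega = S·φ(d₁)·√T = 152·0.3977·1.0000 = 60.4504
(The call has the same vega.)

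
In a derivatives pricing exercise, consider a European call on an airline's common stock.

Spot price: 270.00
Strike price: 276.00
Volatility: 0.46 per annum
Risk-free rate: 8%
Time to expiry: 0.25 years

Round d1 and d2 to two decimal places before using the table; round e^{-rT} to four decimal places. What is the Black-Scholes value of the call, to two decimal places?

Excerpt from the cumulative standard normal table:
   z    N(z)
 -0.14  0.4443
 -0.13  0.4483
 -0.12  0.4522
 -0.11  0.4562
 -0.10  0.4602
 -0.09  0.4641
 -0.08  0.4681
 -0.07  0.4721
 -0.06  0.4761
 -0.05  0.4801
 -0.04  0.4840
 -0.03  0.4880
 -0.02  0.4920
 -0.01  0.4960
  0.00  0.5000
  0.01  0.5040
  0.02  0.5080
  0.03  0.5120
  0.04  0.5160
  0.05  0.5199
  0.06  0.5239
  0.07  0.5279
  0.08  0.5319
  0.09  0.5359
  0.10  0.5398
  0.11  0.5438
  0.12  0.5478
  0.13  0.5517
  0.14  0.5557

24.49

σ√T = 0.46·√0.25 = 0.2300
d₁ = [ln(270/276) + (0.08 + ½·0.46²)·0.25] / (σ√T) = (-0.0220 + 0.0465) / 0.2300 = 0.1064 ⇒ 0.11
d₂ = 0.1064 − 0.2300 = -0.1236 ⇒ -0.12
exp(−rT) = exp(−0.08·0.25) = 0.9802
N(d₁) = N(0.11) = 0.5438;  N(d₂) = N(-0.12) = 0.4522
C = 270·0.5438 − 276·0.9802·0.4522 = 146.8260 − 122.3360 = 24.4900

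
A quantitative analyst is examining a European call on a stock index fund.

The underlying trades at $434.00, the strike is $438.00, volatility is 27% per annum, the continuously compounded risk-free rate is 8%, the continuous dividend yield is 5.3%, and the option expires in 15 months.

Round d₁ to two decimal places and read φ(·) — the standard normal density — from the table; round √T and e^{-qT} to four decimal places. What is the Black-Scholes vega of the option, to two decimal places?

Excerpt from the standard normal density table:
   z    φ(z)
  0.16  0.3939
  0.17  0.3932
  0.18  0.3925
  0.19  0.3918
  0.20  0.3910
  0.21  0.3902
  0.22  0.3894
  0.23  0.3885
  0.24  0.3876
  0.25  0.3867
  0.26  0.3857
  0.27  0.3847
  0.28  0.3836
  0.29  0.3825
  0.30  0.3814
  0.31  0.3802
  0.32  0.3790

σ√T = 0.27 × 1.1180 = 0.3019
d₁ = [ln(434/438) + (0.08 − 0.053 + 0.27²/2)·1.25] / 0.3019 = [-0.0092 + 0.0793] / 0.3019 = 0.2323 → 0.23
√T = √1.25 = 1.1180
φ(d₁) = φ(0.23) = 0.3885
exp(−qT) = exp(−0.053·1.25) = 0.9359
vega = S·exp(−qT)·φ(d₁)·√T = 434·0.9359·0.3885·1.1180 = 176.4217

176.42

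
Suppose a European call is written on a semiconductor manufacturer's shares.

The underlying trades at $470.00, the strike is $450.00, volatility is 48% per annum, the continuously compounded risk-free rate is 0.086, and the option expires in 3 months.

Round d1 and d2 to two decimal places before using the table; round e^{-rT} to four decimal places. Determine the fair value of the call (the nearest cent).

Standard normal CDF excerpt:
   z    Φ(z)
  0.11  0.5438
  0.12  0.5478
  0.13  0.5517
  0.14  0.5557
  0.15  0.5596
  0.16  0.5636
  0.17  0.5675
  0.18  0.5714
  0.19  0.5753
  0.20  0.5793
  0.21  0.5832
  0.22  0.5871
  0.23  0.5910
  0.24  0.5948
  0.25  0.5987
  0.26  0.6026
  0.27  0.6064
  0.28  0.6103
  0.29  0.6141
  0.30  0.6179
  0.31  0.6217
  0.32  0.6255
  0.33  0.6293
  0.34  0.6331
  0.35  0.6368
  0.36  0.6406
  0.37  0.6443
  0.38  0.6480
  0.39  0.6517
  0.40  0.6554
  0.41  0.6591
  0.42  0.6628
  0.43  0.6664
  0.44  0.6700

$59.84

T = 0.25;  σ√T = 0.2400
d₁ = [ln(470/450) + (0.086 + ½·0.48²)·0.25] / (σ√T) = (0.0435 + 0.0503) / 0.2400 = 0.3908 ⇒ 0.39
d₂ = 0.3908 − 0.2400 = 0.1508 ⇒ 0.15
e^(−rT) = e^(−0.086·0.25) = 0.9787
N(d₁) = N(0.39) = 0.6517;  N(d₂) = N(0.15) = 0.5596
C = 470·0.6517 − 450·0.9787·0.5596 = 306.2990 − 246.4562 = 59.8428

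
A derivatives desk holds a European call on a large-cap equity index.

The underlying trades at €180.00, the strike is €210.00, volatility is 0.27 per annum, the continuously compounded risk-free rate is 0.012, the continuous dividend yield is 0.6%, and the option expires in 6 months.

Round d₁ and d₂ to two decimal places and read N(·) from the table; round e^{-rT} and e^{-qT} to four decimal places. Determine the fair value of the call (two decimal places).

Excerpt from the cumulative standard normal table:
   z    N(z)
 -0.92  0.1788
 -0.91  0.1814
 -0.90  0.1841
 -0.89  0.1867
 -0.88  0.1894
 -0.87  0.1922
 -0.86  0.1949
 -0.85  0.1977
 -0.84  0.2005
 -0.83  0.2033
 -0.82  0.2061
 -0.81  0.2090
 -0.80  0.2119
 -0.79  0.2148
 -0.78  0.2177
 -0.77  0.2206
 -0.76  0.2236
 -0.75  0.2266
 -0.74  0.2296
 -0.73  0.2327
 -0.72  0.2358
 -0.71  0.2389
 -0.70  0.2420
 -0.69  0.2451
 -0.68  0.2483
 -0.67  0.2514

σ√T = 0.27·√0.5 = 0.1909
d₁ = [ln(180/210) + (0.012 − 0.006 + 0.27²/2)·0.5] / 0.1909 = [-0.1542 + 0.0212] / 0.1909 = -0.6962 ≈ -0.70
d₂ = d₁ − σ√T = -0.6962 − 0.1909 = -0.8872 ≈ -0.89
e^(−qT) = e^(−0.006·0.5) = 0.9970;  e^(−rT) = e^(−0.012·0.5) = 0.9940
C = 180·0.9970·N(-0.70) − 210·0.9940·N(-0.89) = 180·0.9970·0.2420 − 210·0.9940·0.1867 = 43.4293 − 38.9718 = 4.4576

€4.46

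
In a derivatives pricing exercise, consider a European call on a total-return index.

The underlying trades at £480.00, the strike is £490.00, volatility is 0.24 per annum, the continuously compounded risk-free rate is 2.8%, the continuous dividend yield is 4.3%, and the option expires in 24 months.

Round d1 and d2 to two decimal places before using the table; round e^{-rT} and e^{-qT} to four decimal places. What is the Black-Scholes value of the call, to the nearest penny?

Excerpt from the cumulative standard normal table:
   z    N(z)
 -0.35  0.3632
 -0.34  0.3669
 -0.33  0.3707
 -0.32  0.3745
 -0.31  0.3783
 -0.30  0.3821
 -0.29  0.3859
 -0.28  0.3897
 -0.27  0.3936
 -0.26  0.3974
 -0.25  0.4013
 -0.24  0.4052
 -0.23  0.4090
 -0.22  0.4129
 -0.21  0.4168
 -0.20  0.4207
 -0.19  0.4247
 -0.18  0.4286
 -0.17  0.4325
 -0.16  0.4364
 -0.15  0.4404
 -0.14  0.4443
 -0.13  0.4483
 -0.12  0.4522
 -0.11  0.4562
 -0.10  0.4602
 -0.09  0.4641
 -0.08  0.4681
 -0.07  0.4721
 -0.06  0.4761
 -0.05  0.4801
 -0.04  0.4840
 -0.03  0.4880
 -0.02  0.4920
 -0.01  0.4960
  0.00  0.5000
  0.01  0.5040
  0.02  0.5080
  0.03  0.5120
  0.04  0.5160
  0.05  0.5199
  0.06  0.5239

T = 2;  σ√T = 0.3394
d₁ = [ln(480/490) + (0.028 − 0.043 + 0.24²/2)·2] / 0.3394 = [-0.0206 + 0.0276] / 0.3394 = 0.0206 → 0.02
d₂ = d₁ − σ√T = 0.0206 − 0.3394 = -0.3188 → -0.32
exp(−qT) = exp(−0.043·2) = 0.9176;  exp(−rT) = exp(−0.028·2) = 0.9455
N(d₁) = N(0.02) = 0.5080;  N(d₂) = N(-0.32) = 0.3745
C = 480·0.9176·0.5080 − 490·0.9455·0.3745 = 223.7476 − 173.5040 = 50.2436

£50.24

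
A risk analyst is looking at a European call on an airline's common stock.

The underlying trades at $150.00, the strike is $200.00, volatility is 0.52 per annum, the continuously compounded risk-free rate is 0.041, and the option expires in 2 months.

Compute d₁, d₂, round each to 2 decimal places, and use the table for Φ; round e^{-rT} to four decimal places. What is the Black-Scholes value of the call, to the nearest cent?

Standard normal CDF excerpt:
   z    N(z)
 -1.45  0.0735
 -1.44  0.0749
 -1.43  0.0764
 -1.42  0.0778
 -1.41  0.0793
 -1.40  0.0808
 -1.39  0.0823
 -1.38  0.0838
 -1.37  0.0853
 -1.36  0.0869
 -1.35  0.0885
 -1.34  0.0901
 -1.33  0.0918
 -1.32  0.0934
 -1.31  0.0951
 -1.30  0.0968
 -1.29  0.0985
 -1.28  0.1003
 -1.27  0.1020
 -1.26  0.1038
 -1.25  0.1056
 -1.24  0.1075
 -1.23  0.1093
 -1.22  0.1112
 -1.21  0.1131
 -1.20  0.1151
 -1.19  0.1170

T = 0.1667;  σ√T = 0.2123
d₁ = [ln(150/200) + (0.041 + 0.52²/2)·0.1667] / 0.2123 = [-0.2877 + 0.0294] / 0.2123 = -1.2168 → -1.22
d₂ = d₁ − σ√T = -1.2168 − 0.2123 = -1.4291 → -1.43
e^(−rT) = e^(−0.041·0.1667) = 0.9932
N(d₁) = N(-1.22) = 0.1112;  N(d₂) = N(-1.43) = 0.0764
C = 150·0.1112 − 200·0.9932·0.0764 = 16.6800 − 15.1761 = 1.5039

$1.50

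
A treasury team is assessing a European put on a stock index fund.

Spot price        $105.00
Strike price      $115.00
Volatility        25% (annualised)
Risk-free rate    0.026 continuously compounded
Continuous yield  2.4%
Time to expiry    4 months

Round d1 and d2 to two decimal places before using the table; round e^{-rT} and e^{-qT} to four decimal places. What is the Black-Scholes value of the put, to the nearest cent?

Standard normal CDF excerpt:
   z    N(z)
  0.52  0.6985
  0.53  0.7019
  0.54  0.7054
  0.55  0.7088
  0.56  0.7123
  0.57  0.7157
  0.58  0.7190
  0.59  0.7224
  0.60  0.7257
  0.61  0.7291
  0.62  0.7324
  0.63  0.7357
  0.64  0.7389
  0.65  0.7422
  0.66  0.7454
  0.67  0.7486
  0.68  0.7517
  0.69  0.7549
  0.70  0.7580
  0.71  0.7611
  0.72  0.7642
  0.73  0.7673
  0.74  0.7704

σ√T = 0.25·√0.3333 = 0.1443
d₁ = [ln(105/115) + (0.026 − 0.024 + 0.25²/2)·0.3333] / 0.1443 = [-0.0910 + 0.0111] / 0.1443 = -0.5535 → -0.55
d₂ = d₁ − σ√T = -0.5535 − 0.1443 = -0.6978 → -0.70
exp(−qT) = exp(−0.024·0.3333) = 0.9920;  exp(−rT) = exp(−0.026·0.3333) = 0.9914
P = 115·0.9914·N(0.70) − 105·0.9920·N(0.55) = 115·0.9914·0.7580 − 105·0.9920·0.7088 = 86.4203 − 73.8286 = 12.5917

$12.59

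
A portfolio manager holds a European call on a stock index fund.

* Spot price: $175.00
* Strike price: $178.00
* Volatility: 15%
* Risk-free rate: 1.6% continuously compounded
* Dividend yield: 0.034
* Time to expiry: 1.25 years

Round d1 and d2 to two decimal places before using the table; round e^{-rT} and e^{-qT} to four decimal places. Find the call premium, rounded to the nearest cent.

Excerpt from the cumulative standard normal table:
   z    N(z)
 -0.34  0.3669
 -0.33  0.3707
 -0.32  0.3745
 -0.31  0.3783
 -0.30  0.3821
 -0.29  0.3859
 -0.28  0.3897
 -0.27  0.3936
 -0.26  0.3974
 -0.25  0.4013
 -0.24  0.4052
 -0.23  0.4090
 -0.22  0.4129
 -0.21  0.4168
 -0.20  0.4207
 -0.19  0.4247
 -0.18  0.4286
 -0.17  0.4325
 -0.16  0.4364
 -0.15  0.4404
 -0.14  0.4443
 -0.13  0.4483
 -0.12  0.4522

T = 1.25;  σ√T = 0.1677
d₁ = [ln(175/178) + (0.016 − 0.034 + 0.15²/2)·1.25] / 0.1677 = [-0.0170 − 0.0084] / 0.1677 = -0.1517 ≈ -0.15
d₂ = d₁ − σ√T = -0.1517 − 0.1677 = -0.3194 ≈ -0.32
e^(−qT) = e^(−0.034·1.25) = 0.9584;  e^(−rT) = e^(−0.016·1.25) = 0.9802
N(d₁) = N(-0.15) = 0.4404;  N(d₂) = N(-0.32) = 0.3745
C = 175·0.9584·0.4404 − 178·0.9802·0.3745 = 73.8639 − 65.3411 = 8.5228

$8.52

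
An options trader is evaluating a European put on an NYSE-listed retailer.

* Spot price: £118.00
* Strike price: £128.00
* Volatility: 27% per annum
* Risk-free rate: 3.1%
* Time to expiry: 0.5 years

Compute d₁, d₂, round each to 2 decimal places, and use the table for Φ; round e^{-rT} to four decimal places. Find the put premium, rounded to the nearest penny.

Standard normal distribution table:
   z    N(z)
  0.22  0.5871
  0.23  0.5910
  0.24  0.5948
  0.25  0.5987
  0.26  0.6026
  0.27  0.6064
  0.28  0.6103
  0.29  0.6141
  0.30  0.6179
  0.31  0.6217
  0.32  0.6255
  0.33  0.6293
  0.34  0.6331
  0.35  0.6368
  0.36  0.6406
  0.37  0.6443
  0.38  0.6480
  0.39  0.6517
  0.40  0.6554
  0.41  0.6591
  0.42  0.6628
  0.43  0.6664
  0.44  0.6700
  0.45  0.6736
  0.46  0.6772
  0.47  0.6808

£13.79

T = 0.5;  σ√T = 0.1909
d₁ = [ln(118/128) + (0.031 + 0.27²/2)·0.5] / 0.1909 = [-0.0813 + 0.0337] / 0.1909 = -0.2494 which rounds to -0.25
d₂ = d₁ − σ√T = -0.2494 − 0.1909 = -0.4403 which rounds to -0.44
exp(−rT) = exp(−0.031·0.5) = 0.9846
N(−d₂) = N(0.44) = 0.6700;  N(−d₁) = N(0.25) = 0.5987
P = 128·0.9846·0.6700 − 118·0.5987 = 84.4393 − 70.6466 = 13.7927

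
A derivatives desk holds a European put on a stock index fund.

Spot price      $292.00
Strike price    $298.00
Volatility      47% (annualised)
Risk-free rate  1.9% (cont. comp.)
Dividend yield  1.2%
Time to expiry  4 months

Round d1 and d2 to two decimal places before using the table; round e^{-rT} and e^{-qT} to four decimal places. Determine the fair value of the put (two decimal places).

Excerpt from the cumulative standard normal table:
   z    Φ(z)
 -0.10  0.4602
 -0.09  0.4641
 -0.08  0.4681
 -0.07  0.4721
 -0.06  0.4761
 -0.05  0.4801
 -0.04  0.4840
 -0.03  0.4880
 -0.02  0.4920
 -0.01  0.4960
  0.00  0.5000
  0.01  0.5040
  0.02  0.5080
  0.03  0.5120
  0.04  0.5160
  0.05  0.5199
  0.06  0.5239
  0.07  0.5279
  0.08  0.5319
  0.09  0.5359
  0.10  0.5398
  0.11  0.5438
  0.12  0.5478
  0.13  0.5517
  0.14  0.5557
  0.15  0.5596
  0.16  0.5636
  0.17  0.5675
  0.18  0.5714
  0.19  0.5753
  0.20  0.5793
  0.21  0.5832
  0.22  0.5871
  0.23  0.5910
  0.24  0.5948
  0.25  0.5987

$34.24

σ√T = 0.47 × 0.5774 = 0.2714
d₁ = [ln(292/298) + (0.019 − 0.012 + 0.47²/2)·0.3333] / 0.2714 = [-0.0203 + 0.0391] / 0.2714 = 0.0693 which rounds to 0.07
d₂ = d₁ − σ√T = 0.0693 − 0.2714 = -0.2020 which rounds to -0.20
exp(−qT) = exp(−0.012·0.3333) = 0.9960;  exp(−rT) = exp(−0.019·0.3333) = 0.9937
P = 298·0.9937·N(0.20) − 292·0.9960·N(-0.07) = 298·0.9937·0.5793 − 292·0.9960·0.4721 = 171.5438 − 137.3018 = 34.2420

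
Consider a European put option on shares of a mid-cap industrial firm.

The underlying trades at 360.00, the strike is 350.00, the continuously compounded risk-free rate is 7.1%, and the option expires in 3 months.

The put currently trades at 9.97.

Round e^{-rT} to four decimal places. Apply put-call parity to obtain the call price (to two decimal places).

exp(−rT) = exp(−0.071·0.25) = 0.9824
Put-call parity: C − P = S − K·e^(−rT) = 360 − 350·0.9824 = 360 − 343.8400 = 16.1600
C = P + (C − P) = 9.97 + (16.1600) = 26.1300

26.13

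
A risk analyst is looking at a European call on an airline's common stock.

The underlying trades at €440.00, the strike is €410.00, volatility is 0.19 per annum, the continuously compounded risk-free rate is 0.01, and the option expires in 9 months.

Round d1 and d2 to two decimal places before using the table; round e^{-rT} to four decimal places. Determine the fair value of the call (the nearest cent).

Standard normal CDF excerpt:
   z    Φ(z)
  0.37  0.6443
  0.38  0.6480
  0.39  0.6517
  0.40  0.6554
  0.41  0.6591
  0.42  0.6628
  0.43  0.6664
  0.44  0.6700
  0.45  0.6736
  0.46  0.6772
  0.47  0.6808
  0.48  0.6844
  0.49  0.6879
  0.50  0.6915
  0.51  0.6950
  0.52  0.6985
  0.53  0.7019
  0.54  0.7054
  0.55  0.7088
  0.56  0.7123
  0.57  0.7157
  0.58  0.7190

σ√T = 0.19·√0.75 = 0.1645
ln(S/K) + (r + σ²/2)T = ln(440/410) + (0.01 + 0.19²/2)·0.75 = 0.0706 + 0.0210 = 0.0917
d₁ = 0.0917 / 0.1645 = 0.5570 which rounds to 0.56
d₂ = d₁ − σ√T = 0.5570 − 0.1645 = 0.3925 which rounds to 0.39
e^(−rT) = e^(−0.01·0.75) = 0.9925
N(d₁) = N(0.56) = 0.7123;  N(d₂) = N(0.39) = 0.6517
C = 440·0.7123 − 410·0.9925·0.6517 = 313.4120 − 265.1930 = 48.2190

€48.22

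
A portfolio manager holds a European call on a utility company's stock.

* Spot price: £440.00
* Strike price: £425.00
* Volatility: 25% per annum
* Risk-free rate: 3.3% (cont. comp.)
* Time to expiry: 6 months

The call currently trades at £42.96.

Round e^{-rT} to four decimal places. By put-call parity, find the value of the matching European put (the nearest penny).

£20.99

e^(−rT) = e^(−0.033·0.5) = 0.9836
Put-call parity: C − P = S − K·e^(−rT) = 440 − 425·0.9836 = 440 − 418.0300 = 21.9700
P = C − (C − P) = 42.96 − (21.9700) = 20.9900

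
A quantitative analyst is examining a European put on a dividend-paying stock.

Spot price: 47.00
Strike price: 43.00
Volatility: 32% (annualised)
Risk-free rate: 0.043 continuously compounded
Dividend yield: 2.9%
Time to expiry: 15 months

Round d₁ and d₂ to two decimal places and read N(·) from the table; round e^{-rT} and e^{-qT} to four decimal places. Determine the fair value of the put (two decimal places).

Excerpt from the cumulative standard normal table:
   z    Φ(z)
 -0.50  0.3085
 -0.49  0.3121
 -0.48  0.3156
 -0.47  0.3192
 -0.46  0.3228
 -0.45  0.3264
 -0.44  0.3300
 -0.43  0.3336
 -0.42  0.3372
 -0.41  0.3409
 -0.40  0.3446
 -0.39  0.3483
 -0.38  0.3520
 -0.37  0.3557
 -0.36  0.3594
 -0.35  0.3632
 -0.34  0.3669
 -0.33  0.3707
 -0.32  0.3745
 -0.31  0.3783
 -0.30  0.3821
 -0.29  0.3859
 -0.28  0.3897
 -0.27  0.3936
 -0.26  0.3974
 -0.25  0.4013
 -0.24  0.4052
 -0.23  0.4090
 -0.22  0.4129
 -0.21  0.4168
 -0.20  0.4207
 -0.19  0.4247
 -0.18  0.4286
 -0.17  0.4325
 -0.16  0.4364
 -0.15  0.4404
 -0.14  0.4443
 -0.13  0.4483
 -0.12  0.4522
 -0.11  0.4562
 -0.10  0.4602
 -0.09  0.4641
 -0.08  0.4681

σ√T = 0.32·√1.25 = 0.3578
d₁ = [ln(47/43) + (0.043 − 0.029 + 0.32²/2)·1.25] / 0.3578 = [0.0889 + 0.0815] / 0.3578 = 0.4764 which rounds to 0.48
d₂ = d₁ − σ√T = 0.4764 − 0.3578 = 0.1186 which rounds to 0.12
exp(−qT) = exp(−0.029·1.25) = 0.9644;  exp(−rT) = exp(−0.043·1.25) = 0.9477
N(−d₂) = N(-0.12) = 0.4522;  N(−d₁) = N(-0.48) = 0.3156
P = 43·0.9477·0.4522 − 47·0.9644·0.3156 = 18.4276 − 14.3051 = 4.1225

4.12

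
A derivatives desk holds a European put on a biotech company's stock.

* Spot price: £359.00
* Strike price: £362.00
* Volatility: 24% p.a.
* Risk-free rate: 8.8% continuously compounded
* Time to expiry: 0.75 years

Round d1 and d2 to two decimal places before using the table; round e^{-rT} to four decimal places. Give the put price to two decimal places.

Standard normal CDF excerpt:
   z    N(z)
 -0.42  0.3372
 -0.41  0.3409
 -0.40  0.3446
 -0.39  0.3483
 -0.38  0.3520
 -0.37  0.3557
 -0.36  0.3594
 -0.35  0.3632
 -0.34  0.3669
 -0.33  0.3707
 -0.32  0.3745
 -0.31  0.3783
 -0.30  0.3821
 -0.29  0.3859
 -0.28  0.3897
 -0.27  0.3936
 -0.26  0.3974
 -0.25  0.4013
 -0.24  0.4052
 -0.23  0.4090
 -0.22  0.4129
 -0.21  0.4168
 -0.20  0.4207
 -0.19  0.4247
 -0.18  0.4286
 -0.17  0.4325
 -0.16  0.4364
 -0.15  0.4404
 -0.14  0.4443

σ√T = 0.24·√0.75 = 0.2078
d₁ = [ln(359/362) + (0.088 + ½·0.24²)·0.75] / (σ√T) = (-0.0083 + 0.0876) / 0.2078 = 0.3814 → 0.38
d₂ = 0.3814 − 0.2078 = 0.1736 → 0.17
e^(−rT) = e^(−0.088·0.75) = 0.9361
N(−d₂) = N(-0.17) = 0.4325;  N(−d₁) = N(-0.38) = 0.3520
P = 362·0.9361·0.4325 − 359·0.3520 = 146.5605 − 126.3680 = 20.1925

£20.19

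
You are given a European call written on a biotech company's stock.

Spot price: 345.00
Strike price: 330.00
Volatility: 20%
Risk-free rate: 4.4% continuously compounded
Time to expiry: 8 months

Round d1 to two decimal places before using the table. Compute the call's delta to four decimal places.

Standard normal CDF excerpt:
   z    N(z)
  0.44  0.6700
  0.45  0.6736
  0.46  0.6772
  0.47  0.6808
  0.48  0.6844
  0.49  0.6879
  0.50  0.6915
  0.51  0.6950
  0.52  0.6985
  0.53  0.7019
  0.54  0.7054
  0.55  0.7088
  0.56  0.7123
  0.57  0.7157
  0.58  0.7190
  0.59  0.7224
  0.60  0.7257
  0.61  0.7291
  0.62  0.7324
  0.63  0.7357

0.7019

σ√T = 0.2 × 0.8165 = 0.1633
ln(S/K) + (r + σ²/2)T = ln(345/330) + (0.044 + 0.2²/2)·0.6667 = 0.0445 + 0.0427 = 0.0871
d₁ = 0.0871 / 0.1633 = 0.5335 ≈ 0.53
N(d₁) = N(0.53) = 0.7019
Δ_call = N(d₁) = 0.7019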